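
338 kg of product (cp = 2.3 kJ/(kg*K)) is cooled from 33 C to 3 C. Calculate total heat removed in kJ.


dT = 33 - (3) = 30 K
Q = m * cp * dT = 338 * 2.3 * 30
Q = 23322 kJ

23322


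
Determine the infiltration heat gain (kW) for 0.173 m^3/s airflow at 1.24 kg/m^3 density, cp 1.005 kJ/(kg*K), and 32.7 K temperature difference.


Q = V_dot * rho * cp * dT
Q = 0.173 * 1.24 * 1.005 * 32.7
Q = 7.05 kW

7.05


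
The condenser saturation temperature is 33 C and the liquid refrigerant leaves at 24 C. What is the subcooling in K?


Subcooling = T_cond - T_liquid
Subcooling = 33 - 24
Subcooling = 9 K

9


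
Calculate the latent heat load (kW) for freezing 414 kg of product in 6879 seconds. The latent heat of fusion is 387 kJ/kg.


Q_lat = m * h_fg / t
Q_lat = 414 * 387 / 6879
Q_lat = 23.29 kW

23.29


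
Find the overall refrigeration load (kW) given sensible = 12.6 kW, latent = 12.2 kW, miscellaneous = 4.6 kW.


Q_total = Q_s + Q_l + Q_misc
Q_total = 12.6 + 12.2 + 4.6
Q_total = 29.4 kW

29.4


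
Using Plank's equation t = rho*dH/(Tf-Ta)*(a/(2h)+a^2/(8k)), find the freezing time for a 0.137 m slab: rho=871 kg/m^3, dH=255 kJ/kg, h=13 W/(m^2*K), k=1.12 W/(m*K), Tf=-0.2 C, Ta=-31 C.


dT = -0.2 - (-31) = 30.8 K
term1 = a/(2h) = 0.137/(2*13) = 0.005269230769
term2 = a^2/(8k) = 0.137^2/(8*1.12) = 0.002094754464
t = rho*dH*1000/dT * (term1 + term2)
t = 871*255*1000/30.8 * (0.005269230769 + 0.002094754464)
t = 53103 s

53103


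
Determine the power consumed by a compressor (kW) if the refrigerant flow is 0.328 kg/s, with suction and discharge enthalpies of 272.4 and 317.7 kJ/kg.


dh = 317.7 - 272.4 = 45.3 kJ/kg
W = m_dot * dh = 0.328 * 45.3 = 14.86 kW

14.86


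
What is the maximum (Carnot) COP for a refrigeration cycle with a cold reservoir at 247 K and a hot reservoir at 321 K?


dT = 321 - 247 = 74 K
COP_carnot = T_cold / dT = 247 / 74
COP_carnot = 3.338

3.338


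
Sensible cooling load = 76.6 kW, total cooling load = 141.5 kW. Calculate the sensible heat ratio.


SHR = Q_sensible / Q_total
SHR = 76.6 / 141.5
SHR = 0.541

0.541


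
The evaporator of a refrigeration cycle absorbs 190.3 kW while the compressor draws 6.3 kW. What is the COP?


COP = Q_evap / W
COP = 190.3 / 6.3
COP = 30.206

30.206


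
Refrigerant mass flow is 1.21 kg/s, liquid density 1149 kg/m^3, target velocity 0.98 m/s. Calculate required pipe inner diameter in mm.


A = m_dot / (rho * v) = 1.21 / (1149 * 0.98) = 0.001074581269 m^2
d = sqrt(4*A/pi) * 1000
d = 37.0 mm

37.0


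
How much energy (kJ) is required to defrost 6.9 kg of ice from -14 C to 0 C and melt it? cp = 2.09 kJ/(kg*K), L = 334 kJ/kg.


Sensible heat = cp * dT = 2.09 * 14 = 29.26 kJ/kg
Total per kg = 29.26 + 334 = 363.26 kJ/kg
Q = m * total = 6.9 * 363.26
Q = 2506.5 kJ

2506.5


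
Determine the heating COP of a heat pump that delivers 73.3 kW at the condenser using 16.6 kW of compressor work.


COP_hp = Q_cond / W
COP_hp = 73.3 / 16.6
COP_hp = 4.416

4.416


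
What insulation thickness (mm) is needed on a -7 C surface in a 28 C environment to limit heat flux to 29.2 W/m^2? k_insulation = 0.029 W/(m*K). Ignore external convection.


dT = 28 - (-7) = 35 K
thickness = k * dT / q_max * 1000
thickness = 0.029 * 35 / 29.2 * 1000
thickness = 34.8 mm

34.8


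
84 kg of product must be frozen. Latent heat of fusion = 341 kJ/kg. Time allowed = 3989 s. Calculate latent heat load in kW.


Q_lat = m * h_fg / t
Q_lat = 84 * 341 / 3989
Q_lat = 7.18 kW

7.18


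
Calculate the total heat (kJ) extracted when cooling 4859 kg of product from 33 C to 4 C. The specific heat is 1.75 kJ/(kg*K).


dT = 33 - (4) = 29 K
Q = m * cp * dT = 4859 * 1.75 * 29
Q = 246594 kJ

246594


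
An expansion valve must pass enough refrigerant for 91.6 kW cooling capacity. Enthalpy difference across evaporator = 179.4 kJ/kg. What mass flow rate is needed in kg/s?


m_dot = Q / dh
m_dot = 91.6 / 179.4
m_dot = 0.5106 kg/s

0.5106


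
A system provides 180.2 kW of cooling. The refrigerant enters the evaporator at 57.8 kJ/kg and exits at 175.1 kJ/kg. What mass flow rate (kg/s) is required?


dh = 175.1 - 57.8 = 117.3 kJ/kg
m_dot = Q / dh = 180.2 / 117.3 = 1.5362 kg/s

1.5362


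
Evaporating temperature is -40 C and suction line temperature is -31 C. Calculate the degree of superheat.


Superheat = T_suction - T_evap
Superheat = -31 - (-40)
Superheat = 9 K

9


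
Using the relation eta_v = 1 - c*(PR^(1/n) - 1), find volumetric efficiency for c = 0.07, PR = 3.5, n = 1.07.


PR^(1/n) = 3.5^(1/1.07) = 3.22459226
eta_v = 1 - 0.07 * (3.22459226 - 1)
eta_v = 0.8443

0.8443


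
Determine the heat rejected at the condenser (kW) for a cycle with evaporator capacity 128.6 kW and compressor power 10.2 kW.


Q_cond = Q_evap + W
Q_cond = 128.6 + 10.2
Q_cond = 138.8 kW

138.8


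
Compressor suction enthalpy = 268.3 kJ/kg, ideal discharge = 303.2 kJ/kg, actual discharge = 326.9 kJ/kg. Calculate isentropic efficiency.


dh_ideal = 303.2 - 268.3 = 34.9 kJ/kg
dh_actual = 326.9 - 268.3 = 58.6 kJ/kg
eta_s = dh_ideal / dh_actual = 34.9 / 58.6
eta_s = 0.5956

0.5956


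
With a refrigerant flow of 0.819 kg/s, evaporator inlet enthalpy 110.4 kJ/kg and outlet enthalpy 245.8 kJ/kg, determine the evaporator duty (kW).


dh = 245.8 - 110.4 = 135.4 kJ/kg
Q_evap = m_dot * dh = 0.819 * 135.4
Q_evap = 110.89 kW

110.89


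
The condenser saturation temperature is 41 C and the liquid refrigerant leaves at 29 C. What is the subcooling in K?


Subcooling = T_cond - T_liquid
Subcooling = 41 - 29
Subcooling = 12 K

12


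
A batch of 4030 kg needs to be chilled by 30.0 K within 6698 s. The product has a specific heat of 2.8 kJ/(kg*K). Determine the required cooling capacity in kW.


Q = m * cp * dT / t
Q = 4030 * 2.8 * 30.0 / 6698
Q = 50.54 kW

50.54


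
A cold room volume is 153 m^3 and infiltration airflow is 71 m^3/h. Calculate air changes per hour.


ACH = flow / volume
ACH = 71 / 153
ACH = 0.464

0.464


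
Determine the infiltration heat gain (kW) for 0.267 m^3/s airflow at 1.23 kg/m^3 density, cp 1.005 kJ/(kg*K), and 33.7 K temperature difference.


Q = V_dot * rho * cp * dT
Q = 0.267 * 1.23 * 1.005 * 33.7
Q = 11.123 kW

11.123


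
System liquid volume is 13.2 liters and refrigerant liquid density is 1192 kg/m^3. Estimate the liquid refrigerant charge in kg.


Charge = V * rho / 1000
Charge = 13.2 * 1192 / 1000
Charge = 15.73 kg

15.73


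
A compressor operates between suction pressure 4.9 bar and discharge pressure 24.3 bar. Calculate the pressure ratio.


PR = P_high / P_low
PR = 24.3 / 4.9
PR = 4.959

4.959


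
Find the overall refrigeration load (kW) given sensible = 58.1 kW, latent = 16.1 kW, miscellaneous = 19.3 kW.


Q_total = Q_s + Q_l + Q_misc
Q_total = 58.1 + 16.1 + 19.3
Q_total = 93.5 kW

93.5


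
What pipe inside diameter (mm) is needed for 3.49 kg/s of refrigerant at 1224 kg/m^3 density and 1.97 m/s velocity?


A = m_dot / (rho * v) = 3.49 / (1224 * 1.97) = 0.001447364056 m^2
d = sqrt(4*A/pi) * 1000
d = 42.9 mm

42.9


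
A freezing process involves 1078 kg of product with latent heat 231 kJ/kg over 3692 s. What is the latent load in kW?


Q_lat = m * h_fg / t
Q_lat = 1078 * 231 / 3692
Q_lat = 67.45 kW

67.45


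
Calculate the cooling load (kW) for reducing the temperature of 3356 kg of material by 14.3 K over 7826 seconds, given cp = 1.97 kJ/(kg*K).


Q = m * cp * dT / t
Q = 3356 * 1.97 * 14.3 / 7826
Q = 12.08 kW

12.08


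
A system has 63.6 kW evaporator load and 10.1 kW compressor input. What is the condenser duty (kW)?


Q_cond = Q_evap + W
Q_cond = 63.6 + 10.1
Q_cond = 73.7 kW

73.7


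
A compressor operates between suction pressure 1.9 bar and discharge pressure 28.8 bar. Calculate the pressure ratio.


PR = P_high / P_low
PR = 28.8 / 1.9
PR = 15.158

15.158


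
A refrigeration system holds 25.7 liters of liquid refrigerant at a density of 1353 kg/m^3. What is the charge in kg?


Charge = V * rho / 1000
Charge = 25.7 * 1353 / 1000
Charge = 34.77 kg

34.77


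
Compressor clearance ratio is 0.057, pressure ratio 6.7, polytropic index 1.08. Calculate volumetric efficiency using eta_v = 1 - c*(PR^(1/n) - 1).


PR^(1/n) = 6.7^(1/1.08) = 5.81947861
eta_v = 1 - 0.057 * (5.81947861 - 1)
eta_v = 0.7253

0.7253


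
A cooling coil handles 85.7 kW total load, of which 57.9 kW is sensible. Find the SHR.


SHR = Q_sensible / Q_total
SHR = 57.9 / 85.7
SHR = 0.676

0.676


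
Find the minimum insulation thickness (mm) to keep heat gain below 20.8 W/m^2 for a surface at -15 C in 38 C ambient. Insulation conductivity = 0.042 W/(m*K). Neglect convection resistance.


dT = 38 - (-15) = 53 K
thickness = k * dT / q_max * 1000
thickness = 0.042 * 53 / 20.8 * 1000
thickness = 107.0 mm

107.0


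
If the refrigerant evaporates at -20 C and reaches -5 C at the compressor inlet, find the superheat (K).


Superheat = T_suction - T_evap
Superheat = -5 - (-20)
Superheat = 15 K

15


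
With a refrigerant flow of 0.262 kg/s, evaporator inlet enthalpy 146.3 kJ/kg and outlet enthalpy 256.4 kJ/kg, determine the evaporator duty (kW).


dh = 256.4 - 146.3 = 110.1 kJ/kg
Q_evap = m_dot * dh = 0.262 * 110.1
Q_evap = 28.85 kW

28.85


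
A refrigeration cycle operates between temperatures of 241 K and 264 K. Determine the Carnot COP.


dT = 264 - 241 = 23 K
COP_carnot = T_cold / dT = 241 / 23
COP_carnot = 10.478

10.478


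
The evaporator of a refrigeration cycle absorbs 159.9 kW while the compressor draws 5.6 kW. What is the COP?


COP = Q_evap / W
COP = 159.9 / 5.6
COP = 28.554

28.554


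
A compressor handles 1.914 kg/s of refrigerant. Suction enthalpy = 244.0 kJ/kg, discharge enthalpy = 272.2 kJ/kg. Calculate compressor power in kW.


dh = 272.2 - 244.0 = 28.2 kJ/kg
W = m_dot * dh = 1.914 * 28.2 = 53.97 kW

53.97


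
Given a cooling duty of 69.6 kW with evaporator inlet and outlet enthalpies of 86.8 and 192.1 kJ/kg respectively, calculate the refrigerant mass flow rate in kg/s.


dh = 192.1 - 86.8 = 105.3 kJ/kg
m_dot = Q / dh = 69.6 / 105.3 = 0.661 kg/s

0.661


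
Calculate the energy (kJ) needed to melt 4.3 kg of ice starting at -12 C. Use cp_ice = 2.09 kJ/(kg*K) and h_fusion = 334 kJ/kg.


Sensible heat = cp * dT = 2.09 * 12 = 25.08 kJ/kg
Total per kg = 25.08 + 334 = 359.08 kJ/kg
Q = m * total = 4.3 * 359.08
Q = 1544.0 kJ

1544.0


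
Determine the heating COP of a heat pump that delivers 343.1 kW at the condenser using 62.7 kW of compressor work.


COP_hp = Q_cond / W
COP_hp = 343.1 / 62.7
COP_hp = 5.472

5.472


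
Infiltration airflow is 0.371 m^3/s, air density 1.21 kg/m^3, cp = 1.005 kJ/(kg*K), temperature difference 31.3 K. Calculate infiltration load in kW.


Q = V_dot * rho * cp * dT
Q = 0.371 * 1.21 * 1.005 * 31.3
Q = 14.121 kW

14.121


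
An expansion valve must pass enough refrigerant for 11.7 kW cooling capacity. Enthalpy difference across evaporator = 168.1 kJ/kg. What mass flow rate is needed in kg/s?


m_dot = Q / dh
m_dot = 11.7 / 168.1
m_dot = 0.0696 kg/s

0.0696


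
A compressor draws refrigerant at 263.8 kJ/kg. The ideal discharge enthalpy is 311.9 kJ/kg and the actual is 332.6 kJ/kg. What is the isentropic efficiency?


dh_ideal = 311.9 - 263.8 = 48.1 kJ/kg
dh_actual = 332.6 - 263.8 = 68.8 kJ/kg
eta_s = dh_ideal / dh_actual = 48.1 / 68.8
eta_s = 0.6991

0.6991


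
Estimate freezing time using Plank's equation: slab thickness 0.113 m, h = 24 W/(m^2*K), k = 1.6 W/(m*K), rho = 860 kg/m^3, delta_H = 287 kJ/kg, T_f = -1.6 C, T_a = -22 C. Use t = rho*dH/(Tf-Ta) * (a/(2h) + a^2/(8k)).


dT = -1.6 - (-22) = 20.4 K
term1 = a/(2h) = 0.113/(2*24) = 0.002354166667
term2 = a^2/(8k) = 0.113^2/(8*1.6) = 0.000997578125
t = rho*dH*1000/dT * (term1 + term2)
t = 860*287*1000/20.4 * (0.002354166667 + 0.000997578125)
t = 40553 s

40553


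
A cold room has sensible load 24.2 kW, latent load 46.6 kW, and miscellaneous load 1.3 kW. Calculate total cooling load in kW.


Q_total = Q_s + Q_l + Q_misc
Q_total = 24.2 + 46.6 + 1.3
Q_total = 72.1 kW

72.1


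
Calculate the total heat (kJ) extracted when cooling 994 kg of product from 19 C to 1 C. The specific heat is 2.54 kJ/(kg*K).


dT = 19 - (1) = 18 K
Q = m * cp * dT = 994 * 2.54 * 18
Q = 45446 kJ

45446


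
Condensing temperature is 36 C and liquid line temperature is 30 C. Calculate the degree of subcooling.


Subcooling = T_cond - T_liquid
Subcooling = 36 - 30
Subcooling = 6 K

6


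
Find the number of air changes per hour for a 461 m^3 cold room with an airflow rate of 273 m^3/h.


ACH = flow / volume
ACH = 273 / 461
ACH = 0.592

0.592


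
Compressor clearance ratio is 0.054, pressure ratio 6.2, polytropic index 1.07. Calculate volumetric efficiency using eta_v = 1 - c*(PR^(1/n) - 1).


PR^(1/n) = 6.2^(1/1.07) = 5.50241042
eta_v = 1 - 0.054 * (5.50241042 - 1)
eta_v = 0.7569

0.7569


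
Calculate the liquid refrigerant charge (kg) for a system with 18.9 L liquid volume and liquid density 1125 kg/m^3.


Charge = V * rho / 1000
Charge = 18.9 * 1125 / 1000
Charge = 21.26 kg

21.26


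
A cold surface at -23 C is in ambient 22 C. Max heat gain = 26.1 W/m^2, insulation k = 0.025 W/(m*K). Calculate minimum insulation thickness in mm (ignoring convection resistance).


dT = 22 - (-23) = 45 K
thickness = k * dT / q_max * 1000
thickness = 0.025 * 45 / 26.1 * 1000
thickness = 43.1 mm

43.1


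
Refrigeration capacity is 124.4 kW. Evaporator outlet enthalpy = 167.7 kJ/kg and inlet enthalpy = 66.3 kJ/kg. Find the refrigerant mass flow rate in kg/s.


dh = 167.7 - 66.3 = 101.4 kJ/kg
m_dot = Q / dh = 124.4 / 101.4 = 1.2268 kg/s

1.2268


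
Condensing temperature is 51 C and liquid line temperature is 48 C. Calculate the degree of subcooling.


Subcooling = T_cond - T_liquid
Subcooling = 51 - 48
Subcooling = 3 K

3


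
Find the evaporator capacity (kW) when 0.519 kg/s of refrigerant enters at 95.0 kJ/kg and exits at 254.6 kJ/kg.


dh = 254.6 - 95.0 = 159.6 kJ/kg
Q_evap = m_dot * dh = 0.519 * 159.6
Q_evap = 82.83 kW

82.83


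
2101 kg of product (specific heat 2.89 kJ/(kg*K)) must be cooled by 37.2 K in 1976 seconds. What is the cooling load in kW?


Q = m * cp * dT / t
Q = 2101 * 2.89 * 37.2 / 1976
Q = 114.309 kW

114.309


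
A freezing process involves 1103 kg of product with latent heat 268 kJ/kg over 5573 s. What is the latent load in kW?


Q_lat = m * h_fg / t
Q_lat = 1103 * 268 / 5573
Q_lat = 53.04 kW

53.04


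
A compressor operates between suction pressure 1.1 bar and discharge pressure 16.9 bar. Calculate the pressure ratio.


PR = P_high / P_low
PR = 16.9 / 1.1
PR = 15.364

15.364


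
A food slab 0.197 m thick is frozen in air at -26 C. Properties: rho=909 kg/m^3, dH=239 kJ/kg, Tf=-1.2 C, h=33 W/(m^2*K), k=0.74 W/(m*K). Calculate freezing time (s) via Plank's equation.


dT = -1.2 - (-26) = 24.8 K
term1 = a/(2h) = 0.197/(2*33) = 0.002984848485
term2 = a^2/(8k) = 0.197^2/(8*0.74) = 0.006555574324
t = rho*dH*1000/dT * (term1 + term2)
t = 909*239*1000/24.8 * (0.002984848485 + 0.006555574324)
t = 83575 s

83575


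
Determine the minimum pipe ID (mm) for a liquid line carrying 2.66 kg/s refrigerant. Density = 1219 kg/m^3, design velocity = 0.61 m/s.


A = m_dot / (rho * v) = 2.66 / (1219 * 0.61) = 0.003577240146 m^2
d = sqrt(4*A/pi) * 1000
d = 67.5 mm

67.5


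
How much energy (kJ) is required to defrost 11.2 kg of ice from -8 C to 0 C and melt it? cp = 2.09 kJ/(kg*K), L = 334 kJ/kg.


Sensible heat = cp * dT = 2.09 * 8 = 16.72 kJ/kg
Total per kg = 16.72 + 334 = 350.72 kJ/kg
Q = m * total = 11.2 * 350.72
Q = 3928.1 kJ

3928.1


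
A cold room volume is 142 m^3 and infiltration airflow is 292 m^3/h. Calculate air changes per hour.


ACH = flow / volume
ACH = 292 / 142
ACH = 2.056

2.056


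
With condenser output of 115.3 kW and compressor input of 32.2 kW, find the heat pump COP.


COP_hp = Q_cond / W
COP_hp = 115.3 / 32.2
COP_hp = 3.581

3.581


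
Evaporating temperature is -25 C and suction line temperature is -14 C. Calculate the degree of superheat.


Superheat = T_suction - T_evap
Superheat = -14 - (-25)
Superheat = 11 K

11


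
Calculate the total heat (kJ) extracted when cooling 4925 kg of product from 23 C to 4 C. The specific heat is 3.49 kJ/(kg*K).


dT = 23 - (4) = 19 K
Q = m * cp * dT = 4925 * 3.49 * 19
Q = 326577 kJ

326577


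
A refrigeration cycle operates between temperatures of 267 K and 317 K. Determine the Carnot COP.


dT = 317 - 267 = 50 K
COP_carnot = T_cold / dT = 267 / 50
COP_carnot = 5.34

5.34


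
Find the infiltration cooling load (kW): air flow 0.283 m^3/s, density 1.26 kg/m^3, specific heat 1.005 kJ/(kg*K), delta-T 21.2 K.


Q = V_dot * rho * cp * dT
Q = 0.283 * 1.26 * 1.005 * 21.2
Q = 7.597 kW

7.597


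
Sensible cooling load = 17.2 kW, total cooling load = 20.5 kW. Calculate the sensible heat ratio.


SHR = Q_sensible / Q_total
SHR = 17.2 / 20.5
SHR = 0.839

0.839


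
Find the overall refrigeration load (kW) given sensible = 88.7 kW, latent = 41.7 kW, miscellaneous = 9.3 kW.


Q_total = Q_s + Q_l + Q_misc
Q_total = 88.7 + 41.7 + 9.3
Q_total = 139.7 kW

139.7


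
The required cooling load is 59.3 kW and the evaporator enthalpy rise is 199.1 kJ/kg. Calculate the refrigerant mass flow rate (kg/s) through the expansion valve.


m_dot = Q / dh
m_dot = 59.3 / 199.1
m_dot = 0.2978 kg/s

0.2978


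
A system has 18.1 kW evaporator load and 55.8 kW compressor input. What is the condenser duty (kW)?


Q_cond = Q_evap + W
Q_cond = 18.1 + 55.8
Q_cond = 73.9 kW

73.9


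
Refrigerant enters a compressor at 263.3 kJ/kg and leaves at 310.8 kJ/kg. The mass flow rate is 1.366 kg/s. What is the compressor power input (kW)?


dh = 310.8 - 263.3 = 47.5 kJ/kg
W = m_dot * dh = 1.366 * 47.5 = 64.89 kW

64.89


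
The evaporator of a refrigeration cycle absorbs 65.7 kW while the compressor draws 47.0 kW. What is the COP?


COP = Q_evap / W
COP = 65.7 / 47.0
COP = 1.398

1.398


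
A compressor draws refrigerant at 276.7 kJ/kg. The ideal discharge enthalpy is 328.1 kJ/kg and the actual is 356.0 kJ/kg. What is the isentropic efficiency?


dh_ideal = 328.1 - 276.7 = 51.4 kJ/kg
dh_actual = 356.0 - 276.7 = 79.3 kJ/kg
eta_s = dh_ideal / dh_actual = 51.4 / 79.3
eta_s = 0.6482

0.6482


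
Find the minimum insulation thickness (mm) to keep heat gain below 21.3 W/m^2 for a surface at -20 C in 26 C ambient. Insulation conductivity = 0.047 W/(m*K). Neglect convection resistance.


dT = 26 - (-20) = 46 K
thickness = k * dT / q_max * 1000
thickness = 0.047 * 46 / 21.3 * 1000
thickness = 101.5 mm

101.5


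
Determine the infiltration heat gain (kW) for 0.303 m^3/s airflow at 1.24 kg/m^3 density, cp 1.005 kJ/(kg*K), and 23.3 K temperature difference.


Q = V_dot * rho * cp * dT
Q = 0.303 * 1.24 * 1.005 * 23.3
Q = 8.798 kW

8.798


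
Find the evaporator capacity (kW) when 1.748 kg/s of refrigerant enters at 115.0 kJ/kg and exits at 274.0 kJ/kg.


dh = 274.0 - 115.0 = 159.0 kJ/kg
Q_evap = m_dot * dh = 1.748 * 159.0
Q_evap = 277.93 kW

277.93


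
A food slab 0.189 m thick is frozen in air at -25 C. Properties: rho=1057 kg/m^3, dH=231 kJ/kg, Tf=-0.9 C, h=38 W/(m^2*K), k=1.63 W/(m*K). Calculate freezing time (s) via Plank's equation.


dT = -0.9 - (-25) = 24.1 K
term1 = a/(2h) = 0.189/(2*38) = 0.002486842105
term2 = a^2/(8k) = 0.189^2/(8*1.63) = 0.002739340491
t = rho*dH*1000/dT * (term1 + term2)
t = 1057*231*1000/24.1 * (0.002486842105 + 0.002739340491)
t = 52949 s

52949


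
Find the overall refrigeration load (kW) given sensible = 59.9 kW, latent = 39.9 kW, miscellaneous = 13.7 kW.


Q_total = Q_s + Q_l + Q_misc
Q_total = 59.9 + 39.9 + 13.7
Q_total = 113.5 kW

113.5


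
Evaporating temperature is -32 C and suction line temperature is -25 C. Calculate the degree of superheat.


Superheat = T_suction - T_evap
Superheat = -25 - (-32)
Superheat = 7 K

7


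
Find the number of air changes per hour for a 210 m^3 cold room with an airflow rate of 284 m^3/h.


ACH = flow / volume
ACH = 284 / 210
ACH = 1.352

1.352


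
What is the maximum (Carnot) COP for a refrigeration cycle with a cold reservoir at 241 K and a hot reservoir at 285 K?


dT = 285 - 241 = 44 K
COP_carnot = T_cold / dT = 241 / 44
COP_carnot = 5.477

5.477


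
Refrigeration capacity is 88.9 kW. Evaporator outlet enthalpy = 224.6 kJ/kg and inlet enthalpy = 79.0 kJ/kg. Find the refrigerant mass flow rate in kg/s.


dh = 224.6 - 79.0 = 145.6 kJ/kg
m_dot = Q / dh = 88.9 / 145.6 = 0.6106 kg/s

0.6106


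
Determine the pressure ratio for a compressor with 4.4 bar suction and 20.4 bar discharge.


PR = P_high / P_low
PR = 20.4 / 4.4
PR = 4.636

4.636


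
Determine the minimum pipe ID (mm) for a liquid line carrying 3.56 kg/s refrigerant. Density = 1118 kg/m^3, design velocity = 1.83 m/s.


A = m_dot / (rho * v) = 3.56 / (1118 * 1.83) = 0.001740031477 m^2
d = sqrt(4*A/pi) * 1000
d = 47.1 mm

47.1


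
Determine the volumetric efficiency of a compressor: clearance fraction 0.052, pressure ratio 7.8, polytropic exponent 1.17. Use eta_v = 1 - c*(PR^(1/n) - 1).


PR^(1/n) = 7.8^(1/1.17) = 5.78727366
eta_v = 1 - 0.052 * (5.78727366 - 1)
eta_v = 0.7511

0.7511


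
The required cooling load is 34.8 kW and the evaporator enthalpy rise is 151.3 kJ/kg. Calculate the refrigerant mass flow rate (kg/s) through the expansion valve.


m_dot = Q / dh
m_dot = 34.8 / 151.3
m_dot = 0.23 kg/s

0.23


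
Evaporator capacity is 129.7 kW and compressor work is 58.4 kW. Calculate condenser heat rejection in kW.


Q_cond = Q_evap + W
Q_cond = 129.7 + 58.4
Q_cond = 188.1 kW

188.1


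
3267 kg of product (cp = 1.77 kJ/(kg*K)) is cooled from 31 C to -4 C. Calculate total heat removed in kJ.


dT = 31 - (-4) = 35 K
Q = m * cp * dT = 3267 * 1.77 * 35
Q = 202391 kJ

202391


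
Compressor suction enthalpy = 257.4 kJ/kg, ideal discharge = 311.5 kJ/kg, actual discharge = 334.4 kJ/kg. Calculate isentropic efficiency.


dh_ideal = 311.5 - 257.4 = 54.1 kJ/kg
dh_actual = 334.4 - 257.4 = 77.0 kJ/kg
eta_s = dh_ideal / dh_actual = 54.1 / 77.0
eta_s = 0.7026

0.7026


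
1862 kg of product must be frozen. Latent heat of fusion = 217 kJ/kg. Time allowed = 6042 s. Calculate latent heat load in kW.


Q_lat = m * h_fg / t
Q_lat = 1862 * 217 / 6042
Q_lat = 66.87 kW

66.87


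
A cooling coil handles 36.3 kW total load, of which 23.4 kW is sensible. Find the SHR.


SHR = Q_sensible / Q_total
SHR = 23.4 / 36.3
SHR = 0.645

0.645


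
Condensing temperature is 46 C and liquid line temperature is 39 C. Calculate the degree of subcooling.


Subcooling = T_cond - T_liquid
Subcooling = 46 - 39
Subcooling = 7 K

7


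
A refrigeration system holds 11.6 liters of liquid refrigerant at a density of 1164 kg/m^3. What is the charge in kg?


Charge = V * rho / 1000
Charge = 11.6 * 1164 / 1000
Charge = 13.5 kg

13.5


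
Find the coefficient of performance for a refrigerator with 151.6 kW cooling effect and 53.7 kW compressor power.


COP = Q_evap / W
COP = 151.6 / 53.7
COP = 2.823

2.823


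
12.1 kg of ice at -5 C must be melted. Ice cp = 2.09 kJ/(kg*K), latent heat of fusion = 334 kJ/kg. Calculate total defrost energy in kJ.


Sensible heat = cp * dT = 2.09 * 5 = 10.45 kJ/kg
Total per kg = 10.45 + 334 = 344.45 kJ/kg
Q = m * total = 12.1 * 344.45
Q = 4167.8 kJ

4167.8


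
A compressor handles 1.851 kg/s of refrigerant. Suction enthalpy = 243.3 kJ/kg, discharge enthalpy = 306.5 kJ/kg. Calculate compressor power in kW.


dh = 306.5 - 243.3 = 63.2 kJ/kg
W = m_dot * dh = 1.851 * 63.2 = 116.98 kW

116.98


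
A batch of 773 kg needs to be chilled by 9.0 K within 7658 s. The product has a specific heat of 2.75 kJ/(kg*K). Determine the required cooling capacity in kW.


Q = m * cp * dT / t
Q = 773 * 2.75 * 9.0 / 7658
Q = 2.498 kW

2.498


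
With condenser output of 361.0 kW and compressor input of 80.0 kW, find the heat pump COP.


COP_hp = Q_cond / W
COP_hp = 361.0 / 80.0
COP_hp = 4.513

4.513


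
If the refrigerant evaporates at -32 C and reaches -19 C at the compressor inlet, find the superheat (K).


Superheat = T_suction - T_evap
Superheat = -19 - (-32)
Superheat = 13 K

13


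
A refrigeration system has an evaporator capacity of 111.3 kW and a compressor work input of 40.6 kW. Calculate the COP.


COP = Q_evap / W
COP = 111.3 / 40.6
COP = 2.741

2.741


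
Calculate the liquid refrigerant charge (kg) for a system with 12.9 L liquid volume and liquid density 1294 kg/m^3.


Charge = V * rho / 1000
Charge = 12.9 * 1294 / 1000
Charge = 16.69 kg

16.69


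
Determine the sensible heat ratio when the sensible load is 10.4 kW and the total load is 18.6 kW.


SHR = Q_sensible / Q_total
SHR = 10.4 / 18.6
SHR = 0.559

0.559


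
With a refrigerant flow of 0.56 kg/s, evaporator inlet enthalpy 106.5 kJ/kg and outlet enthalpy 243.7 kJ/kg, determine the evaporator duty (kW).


dh = 243.7 - 106.5 = 137.2 kJ/kg
Q_evap = m_dot * dh = 0.56 * 137.2
Q_evap = 76.83 kW

76.83


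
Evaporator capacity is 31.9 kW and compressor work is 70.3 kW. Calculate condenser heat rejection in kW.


Q_cond = Q_evap + W
Q_cond = 31.9 + 70.3
Q_cond = 102.2 kW

102.2


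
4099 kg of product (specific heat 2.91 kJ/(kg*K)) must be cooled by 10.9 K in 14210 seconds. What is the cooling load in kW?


Q = m * cp * dT / t
Q = 4099 * 2.91 * 10.9 / 14210
Q = 9.15 kW

9.15


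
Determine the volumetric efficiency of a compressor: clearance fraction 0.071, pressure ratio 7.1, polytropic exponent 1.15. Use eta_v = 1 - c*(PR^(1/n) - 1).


PR^(1/n) = 7.1^(1/1.15) = 5.49825213
eta_v = 1 - 0.071 * (5.49825213 - 1)
eta_v = 0.6806

0.6806


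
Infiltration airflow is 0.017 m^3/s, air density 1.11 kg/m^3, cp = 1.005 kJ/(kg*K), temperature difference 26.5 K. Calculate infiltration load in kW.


Q = V_dot * rho * cp * dT
Q = 0.017 * 1.11 * 1.005 * 26.5
Q = 0.503 kW

0.503


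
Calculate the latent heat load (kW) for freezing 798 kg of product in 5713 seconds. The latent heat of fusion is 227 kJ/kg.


Q_lat = m * h_fg / t
Q_lat = 798 * 227 / 5713
Q_lat = 31.71 kW

31.71


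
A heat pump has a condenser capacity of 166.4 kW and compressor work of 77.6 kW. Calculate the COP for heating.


COP_hp = Q_cond / W
COP_hp = 166.4 / 77.6
COP_hp = 2.144

2.144


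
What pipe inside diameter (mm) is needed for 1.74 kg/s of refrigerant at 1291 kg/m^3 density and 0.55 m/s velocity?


A = m_dot / (rho * v) = 1.74 / (1291 * 0.55) = 0.002450531653 m^2
d = sqrt(4*A/pi) * 1000
d = 55.9 mm

55.9


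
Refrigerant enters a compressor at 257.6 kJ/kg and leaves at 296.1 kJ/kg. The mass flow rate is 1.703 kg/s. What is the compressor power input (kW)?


dh = 296.1 - 257.6 = 38.5 kJ/kg
W = m_dot * dh = 1.703 * 38.5 = 65.57 kW

65.57


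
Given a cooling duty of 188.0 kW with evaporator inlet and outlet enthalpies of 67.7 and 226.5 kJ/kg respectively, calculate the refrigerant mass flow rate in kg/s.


dh = 226.5 - 67.7 = 158.8 kJ/kg
m_dot = Q / dh = 188.0 / 158.8 = 1.1839 kg/s

1.1839


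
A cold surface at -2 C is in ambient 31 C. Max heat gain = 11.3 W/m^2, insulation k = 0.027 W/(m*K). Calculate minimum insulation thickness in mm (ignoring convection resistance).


dT = 31 - (-2) = 33 K
thickness = k * dT / q_max * 1000
thickness = 0.027 * 33 / 11.3 * 1000
thickness = 78.8 mm

78.8


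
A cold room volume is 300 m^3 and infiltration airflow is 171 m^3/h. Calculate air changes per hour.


ACH = flow / volume
ACH = 171 / 300
ACH = 0.57

0.57


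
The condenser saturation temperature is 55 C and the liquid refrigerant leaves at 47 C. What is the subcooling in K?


Subcooling = T_cond - T_liquid
Subcooling = 55 - 47
Subcooling = 8 K

8


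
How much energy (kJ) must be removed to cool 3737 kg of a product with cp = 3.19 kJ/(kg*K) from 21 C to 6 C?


dT = 21 - (6) = 15 K
Q = m * cp * dT = 3737 * 3.19 * 15
Q = 178815 kJ

178815


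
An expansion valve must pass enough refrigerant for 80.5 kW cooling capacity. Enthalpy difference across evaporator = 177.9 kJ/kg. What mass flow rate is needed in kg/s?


m_dot = Q / dh
m_dot = 80.5 / 177.9
m_dot = 0.4525 kg/s

0.4525


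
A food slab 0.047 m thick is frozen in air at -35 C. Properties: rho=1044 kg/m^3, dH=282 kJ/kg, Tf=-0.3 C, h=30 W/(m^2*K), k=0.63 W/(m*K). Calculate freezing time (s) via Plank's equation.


dT = -0.3 - (-35) = 34.7 K
term1 = a/(2h) = 0.047/(2*30) = 0.0007833333333
term2 = a^2/(8k) = 0.047^2/(8*0.63) = 0.0004382936508
t = rho*dH*1000/dT * (term1 + term2)
t = 1044*282*1000/34.7 * (0.0007833333333 + 0.0004382936508)
t = 10365 s

10365


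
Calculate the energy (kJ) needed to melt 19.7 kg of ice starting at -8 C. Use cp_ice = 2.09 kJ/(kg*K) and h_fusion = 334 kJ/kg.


Sensible heat = cp * dT = 2.09 * 8 = 16.72 kJ/kg
Total per kg = 16.72 + 334 = 350.72 kJ/kg
Q = m * total = 19.7 * 350.72
Q = 6909.2 kJ

6909.2


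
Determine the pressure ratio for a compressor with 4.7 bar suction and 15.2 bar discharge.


PR = P_high / P_low
PR = 15.2 / 4.7
PR = 3.234

3.234


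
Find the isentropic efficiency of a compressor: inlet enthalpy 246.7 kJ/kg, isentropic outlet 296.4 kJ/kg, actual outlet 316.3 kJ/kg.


dh_ideal = 296.4 - 246.7 = 49.7 kJ/kg
dh_actual = 316.3 - 246.7 = 69.6 kJ/kg
eta_s = dh_ideal / dh_actual = 49.7 / 69.6
eta_s = 0.7141

0.7141


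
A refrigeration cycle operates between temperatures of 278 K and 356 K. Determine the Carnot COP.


dT = 356 - 278 = 78 K
COP_carnot = T_cold / dT = 278 / 78
COP_carnot = 3.564

3.564


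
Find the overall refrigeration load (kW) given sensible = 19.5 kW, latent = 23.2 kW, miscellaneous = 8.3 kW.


Q_total = Q_s + Q_l + Q_misc
Q_total = 19.5 + 23.2 + 8.3
Q_total = 51.0 kW

51.0


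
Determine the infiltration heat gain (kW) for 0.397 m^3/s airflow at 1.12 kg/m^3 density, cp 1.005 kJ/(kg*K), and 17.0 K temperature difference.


Q = V_dot * rho * cp * dT
Q = 0.397 * 1.12 * 1.005 * 17.0
Q = 7.597 kW

7.597


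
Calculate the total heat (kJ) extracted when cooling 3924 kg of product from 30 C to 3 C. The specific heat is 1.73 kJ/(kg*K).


dT = 30 - (3) = 27 K
Q = m * cp * dT = 3924 * 1.73 * 27
Q = 183290 kJ

183290


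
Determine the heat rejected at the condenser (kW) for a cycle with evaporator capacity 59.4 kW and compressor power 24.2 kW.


Q_cond = Q_evap + W
Q_cond = 59.4 + 24.2
Q_cond = 83.6 kW

83.6


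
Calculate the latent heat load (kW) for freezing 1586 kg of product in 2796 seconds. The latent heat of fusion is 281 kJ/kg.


Q_lat = m * h_fg / t
Q_lat = 1586 * 281 / 2796
Q_lat = 159.39 kW

159.39


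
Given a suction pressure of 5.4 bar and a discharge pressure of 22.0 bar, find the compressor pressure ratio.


PR = P_high / P_low
PR = 22.0 / 5.4
PR = 4.074

4.074


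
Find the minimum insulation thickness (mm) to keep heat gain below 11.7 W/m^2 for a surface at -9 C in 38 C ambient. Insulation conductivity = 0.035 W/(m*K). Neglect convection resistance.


dT = 38 - (-9) = 47 K
thickness = k * dT / q_max * 1000
thickness = 0.035 * 47 / 11.7 * 1000
thickness = 140.6 mm

140.6


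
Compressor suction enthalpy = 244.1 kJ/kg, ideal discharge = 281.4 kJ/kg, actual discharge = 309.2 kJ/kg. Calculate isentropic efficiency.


dh_ideal = 281.4 - 244.1 = 37.3 kJ/kg
dh_actual = 309.2 - 244.1 = 65.1 kJ/kg
eta_s = dh_ideal / dh_actual = 37.3 / 65.1
eta_s = 0.573

0.573


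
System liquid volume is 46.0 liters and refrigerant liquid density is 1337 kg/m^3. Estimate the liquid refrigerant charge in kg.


Charge = V * rho / 1000
Charge = 46.0 * 1337 / 1000
Charge = 61.5 kg

61.5


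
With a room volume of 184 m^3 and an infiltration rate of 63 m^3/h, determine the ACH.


ACH = flow / volume
ACH = 63 / 184
ACH = 0.342

0.342


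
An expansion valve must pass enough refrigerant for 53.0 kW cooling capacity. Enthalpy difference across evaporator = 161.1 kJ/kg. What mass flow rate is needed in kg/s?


m_dot = Q / dh
m_dot = 53.0 / 161.1
m_dot = 0.329 kg/s

0.329


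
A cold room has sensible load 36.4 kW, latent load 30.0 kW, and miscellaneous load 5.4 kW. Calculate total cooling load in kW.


Q_total = Q_s + Q_l + Q_misc
Q_total = 36.4 + 30.0 + 5.4
Q_total = 71.8 kW

71.8


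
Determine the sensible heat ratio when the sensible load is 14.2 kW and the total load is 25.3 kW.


SHR = Q_sensible / Q_total
SHR = 14.2 / 25.3
SHR = 0.561

0.561


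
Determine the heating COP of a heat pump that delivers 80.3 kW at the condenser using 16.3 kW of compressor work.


COP_hp = Q_cond / W
COP_hp = 80.3 / 16.3
COP_hp = 4.926

4.926


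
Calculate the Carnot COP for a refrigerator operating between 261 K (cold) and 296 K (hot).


dT = 296 - 261 = 35 K
COP_carnot = T_cold / dT = 261 / 35
COP_carnot = 7.457

7.457


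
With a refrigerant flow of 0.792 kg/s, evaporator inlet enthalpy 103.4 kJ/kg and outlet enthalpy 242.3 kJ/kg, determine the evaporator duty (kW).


dh = 242.3 - 103.4 = 138.9 kJ/kg
Q_evap = m_dot * dh = 0.792 * 138.9
Q_evap = 110.01 kW

110.01


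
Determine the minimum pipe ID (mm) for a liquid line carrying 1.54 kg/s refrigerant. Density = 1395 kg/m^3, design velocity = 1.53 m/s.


A = m_dot / (rho * v) = 1.54 / (1395 * 1.53) = 0.0007215311453 m^2
d = sqrt(4*A/pi) * 1000
d = 30.3 mm

30.3


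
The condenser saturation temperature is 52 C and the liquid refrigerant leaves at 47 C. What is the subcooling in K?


Subcooling = T_cond - T_liquid
Subcooling = 52 - 47
Subcooling = 5 K

5


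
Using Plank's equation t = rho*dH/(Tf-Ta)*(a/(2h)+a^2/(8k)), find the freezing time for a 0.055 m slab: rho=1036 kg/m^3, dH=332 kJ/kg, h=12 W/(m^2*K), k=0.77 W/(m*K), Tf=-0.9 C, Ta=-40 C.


dT = -0.9 - (-40) = 39.1 K
term1 = a/(2h) = 0.055/(2*12) = 0.002291666667
term2 = a^2/(8k) = 0.055^2/(8*0.77) = 0.0004910714286
t = rho*dH*1000/dT * (term1 + term2)
t = 1036*332*1000/39.1 * (0.002291666667 + 0.0004910714286)
t = 24479 s

24479


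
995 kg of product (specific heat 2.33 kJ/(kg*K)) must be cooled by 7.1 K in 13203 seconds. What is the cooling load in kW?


Q = m * cp * dT / t
Q = 995 * 2.33 * 7.1 / 13203
Q = 1.247 kW

1.247


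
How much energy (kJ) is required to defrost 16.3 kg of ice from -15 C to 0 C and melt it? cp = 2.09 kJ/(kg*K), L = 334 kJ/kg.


Sensible heat = cp * dT = 2.09 * 15 = 31.35 kJ/kg
Total per kg = 31.35 + 334 = 365.35 kJ/kg
Q = m * total = 16.3 * 365.35
Q = 5955.2 kJ

5955.2


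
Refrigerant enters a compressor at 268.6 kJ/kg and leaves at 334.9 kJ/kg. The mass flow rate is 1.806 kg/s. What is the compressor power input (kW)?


dh = 334.9 - 268.6 = 66.3 kJ/kg
W = m_dot * dh = 1.806 * 66.3 = 119.74 kW

119.74


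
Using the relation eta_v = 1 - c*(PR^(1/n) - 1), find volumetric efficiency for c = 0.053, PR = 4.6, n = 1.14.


PR^(1/n) = 4.6^(1/1.14) = 3.81387556
eta_v = 1 - 0.053 * (3.81387556 - 1)
eta_v = 0.8509

0.8509


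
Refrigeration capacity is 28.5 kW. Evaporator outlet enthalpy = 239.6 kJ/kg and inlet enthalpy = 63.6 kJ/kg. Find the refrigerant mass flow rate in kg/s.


dh = 239.6 - 63.6 = 176.0 kJ/kg
m_dot = Q / dh = 28.5 / 176.0 = 0.1619 kg/s

0.1619


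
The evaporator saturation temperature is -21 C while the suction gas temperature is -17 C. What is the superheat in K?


Superheat = T_suction - T_evap
Superheat = -17 - (-21)
Superheat = 4 K

4


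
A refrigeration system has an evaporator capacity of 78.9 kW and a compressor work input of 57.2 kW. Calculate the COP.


COP = Q_evap / W
COP = 78.9 / 57.2
COP = 1.379

1.379


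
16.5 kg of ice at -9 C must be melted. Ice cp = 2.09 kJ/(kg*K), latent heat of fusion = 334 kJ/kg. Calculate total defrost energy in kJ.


Sensible heat = cp * dT = 2.09 * 9 = 18.81 kJ/kg
Total per kg = 18.81 + 334 = 352.81 kJ/kg
Q = m * total = 16.5 * 352.81
Q = 5821.4 kJ

5821.4


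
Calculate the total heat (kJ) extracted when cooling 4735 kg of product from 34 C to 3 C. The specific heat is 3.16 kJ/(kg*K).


dT = 34 - (3) = 31 K
Q = m * cp * dT = 4735 * 3.16 * 31
Q = 463841 kJ

463841


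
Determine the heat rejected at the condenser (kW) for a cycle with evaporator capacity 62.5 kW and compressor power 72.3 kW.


Q_cond = Q_evap + W
Q_cond = 62.5 + 72.3
Q_cond = 134.8 kW

134.8


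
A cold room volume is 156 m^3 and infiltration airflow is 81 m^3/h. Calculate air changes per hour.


ACH = flow / volume
ACH = 81 / 156
ACH = 0.519

0.519


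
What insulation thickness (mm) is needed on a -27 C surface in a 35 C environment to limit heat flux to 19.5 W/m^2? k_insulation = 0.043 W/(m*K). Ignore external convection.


dT = 35 - (-27) = 62 K
thickness = k * dT / q_max * 1000
thickness = 0.043 * 62 / 19.5 * 1000
thickness = 136.7 mm

136.7


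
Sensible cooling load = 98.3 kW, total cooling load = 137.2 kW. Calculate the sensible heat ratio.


SHR = Q_sensible / Q_total
SHR = 98.3 / 137.2
SHR = 0.716

0.716


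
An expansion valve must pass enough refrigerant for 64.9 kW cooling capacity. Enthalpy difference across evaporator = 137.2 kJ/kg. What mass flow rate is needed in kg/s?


m_dot = Q / dh
m_dot = 64.9 / 137.2
m_dot = 0.473 kg/s

0.473


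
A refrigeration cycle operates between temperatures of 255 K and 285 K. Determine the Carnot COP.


dT = 285 - 255 = 30 K
COP_carnot = T_cold / dT = 255 / 30
COP_carnot = 8.5

8.5


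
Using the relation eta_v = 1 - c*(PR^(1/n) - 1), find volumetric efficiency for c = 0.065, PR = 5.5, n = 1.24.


PR^(1/n) = 5.5^(1/1.24) = 3.95427333
eta_v = 1 - 0.065 * (3.95427333 - 1)
eta_v = 0.808

0.808


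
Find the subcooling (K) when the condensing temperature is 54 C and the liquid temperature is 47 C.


Subcooling = T_cond - T_liquid
Subcooling = 54 - 47
Subcooling = 7 K

7


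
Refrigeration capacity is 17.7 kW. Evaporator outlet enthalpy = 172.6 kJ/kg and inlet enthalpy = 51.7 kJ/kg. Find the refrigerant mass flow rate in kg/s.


dh = 172.6 - 51.7 = 120.9 kJ/kg
m_dot = Q / dh = 17.7 / 120.9 = 0.1464 kg/s

0.1464


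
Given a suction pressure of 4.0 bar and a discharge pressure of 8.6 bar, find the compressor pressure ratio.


PR = P_high / P_low
PR = 8.6 / 4.0
PR = 2.15

2.15


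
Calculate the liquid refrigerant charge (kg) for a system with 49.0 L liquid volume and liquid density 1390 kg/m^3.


Charge = V * rho / 1000
Charge = 49.0 * 1390 / 1000
Charge = 68.11 kg

68.11


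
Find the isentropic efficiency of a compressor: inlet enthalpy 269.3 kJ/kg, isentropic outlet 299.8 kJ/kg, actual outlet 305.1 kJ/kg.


dh_ideal = 299.8 - 269.3 = 30.5 kJ/kg
dh_actual = 305.1 - 269.3 = 35.8 kJ/kg
eta_s = dh_ideal / dh_actual = 30.5 / 35.8
eta_s = 0.852

0.852


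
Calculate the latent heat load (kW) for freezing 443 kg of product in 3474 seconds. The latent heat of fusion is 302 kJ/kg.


Q_lat = m * h_fg / t
Q_lat = 443 * 302 / 3474
Q_lat = 38.51 kW

38.51


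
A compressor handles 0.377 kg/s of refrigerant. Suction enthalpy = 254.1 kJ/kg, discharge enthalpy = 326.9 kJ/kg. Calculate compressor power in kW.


dh = 326.9 - 254.1 = 72.8 kJ/kg
W = m_dot * dh = 0.377 * 72.8 = 27.45 kW

27.45


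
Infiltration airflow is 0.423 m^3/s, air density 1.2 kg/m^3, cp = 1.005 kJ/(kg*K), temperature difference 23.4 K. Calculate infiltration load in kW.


Q = V_dot * rho * cp * dT
Q = 0.423 * 1.2 * 1.005 * 23.4
Q = 11.937 kW

11.937


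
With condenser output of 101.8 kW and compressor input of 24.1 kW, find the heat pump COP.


COP_hp = Q_cond / W
COP_hp = 101.8 / 24.1
COP_hp = 4.224

4.224
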